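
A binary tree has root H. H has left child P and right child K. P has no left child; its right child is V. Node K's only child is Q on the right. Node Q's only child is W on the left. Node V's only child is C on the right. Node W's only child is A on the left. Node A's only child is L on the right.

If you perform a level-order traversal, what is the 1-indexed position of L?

9

Level-order visits nodes level by level from the root, left to right within each level.
Level 0: H
Level 1: P, K
Level 2: V, Q
Level 3: C, W
Level 4: A
Level 5: L
Full level-order sequence: H, P, K, V, Q, C, W, A, L.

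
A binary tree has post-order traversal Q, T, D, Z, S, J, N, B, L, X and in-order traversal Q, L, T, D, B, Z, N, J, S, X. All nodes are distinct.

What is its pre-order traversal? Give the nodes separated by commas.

X, L, Q, B, D, T, N, Z, J, S

The last element of post-order is the root; it splits in-order into left and right subtrees.
Root X: left subtree has 9 nodes {Q, L, T, D, B, Z, N, J, S}, right has 0 { }.
  Root L: left subtree has 1 node {Q}, right has 7 {T, D, B, Z, N, J, S}.
    Root B: left subtree has 2 nodes {T, D}, right has 4 {Z, N, J, S}.
      Root D: left subtree has 1 node {T}, right has 0 { }.
      Root N: left subtree has 1 node {Z}, right has 2 {J, S}.
        Root J: left subtree has 0 nodes { }, right has 1 {S}.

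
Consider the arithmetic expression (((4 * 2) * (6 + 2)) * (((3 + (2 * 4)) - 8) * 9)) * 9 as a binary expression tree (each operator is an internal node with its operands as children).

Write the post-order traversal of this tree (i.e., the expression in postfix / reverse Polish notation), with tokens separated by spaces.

4 2 * 6 2 + * 3 2 4 * + 8 - 9 * * 9 *

Post-order on an expression tree gives postfix notation: for each operator, emit left operand, right operand, then the operator.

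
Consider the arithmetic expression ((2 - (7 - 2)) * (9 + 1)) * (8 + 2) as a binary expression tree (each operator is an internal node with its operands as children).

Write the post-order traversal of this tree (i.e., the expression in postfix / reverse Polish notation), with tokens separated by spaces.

2 7 2 - - 9 1 + * 8 2 + *

Post-order on an expression tree gives postfix notation: for each operator, emit left operand, right operand, then the operator.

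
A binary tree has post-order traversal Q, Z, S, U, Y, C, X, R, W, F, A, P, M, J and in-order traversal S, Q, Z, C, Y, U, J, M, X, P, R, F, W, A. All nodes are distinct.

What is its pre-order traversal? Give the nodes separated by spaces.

J C S Z Q Y U M P X A F R W

The last element of post-order is the root; it splits in-order into left and right subtrees.
Root J: left subtree has 6 nodes {S, Q, Z, C, Y, U}, right has 7 {M, X, P, R, F, W, A}.
  Root C: left subtree has 3 nodes {S, Q, Z}, right has 2 {Y, U}.
    Root S: left subtree has 0 nodes { }, right has 2 {Q, Z}.
      Root Z: left subtree has 1 node {Q}, right has 0 { }.
    Root Y: left subtree has 0 nodes { }, right has 1 {U}.
  Root M: left subtree has 0 nodes { }, right has 6 {X, P, R, F, W, A}.
    Root P: left subtree has 1 node {X}, right has 4 {R, F, W, A}.
      Root A: left subtree has 3 nodes {R, F, W}, right has 0 { }.
        Root F: left subtree has 1 node {R}, right has 1 {W}.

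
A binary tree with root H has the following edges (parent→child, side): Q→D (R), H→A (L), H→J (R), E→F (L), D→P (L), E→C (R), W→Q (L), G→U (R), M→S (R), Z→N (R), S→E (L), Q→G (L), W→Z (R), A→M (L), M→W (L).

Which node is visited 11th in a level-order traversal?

Level-order visits nodes level by level from the root, left to right within each level.
Level 0: H
Level 1: A, J
Level 2: M
Level 3: W, S
Level 4: Q, Z, E
Level 5: G, D, N, F, C
Level 6: U, P
Full level-order sequence: H, A, J, M, W, S, Q, Z, E, G, D, N, F, C, U, P.

D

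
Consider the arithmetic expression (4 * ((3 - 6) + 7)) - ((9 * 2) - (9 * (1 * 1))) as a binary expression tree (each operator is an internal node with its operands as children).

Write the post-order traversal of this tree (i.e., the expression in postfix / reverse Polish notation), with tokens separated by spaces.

Post-order on an expression tree gives postfix notation: for each operator, emit left operand, right operand, then the operator.

4 3 6 - 7 + * 9 2 * 9 1 1 * * - -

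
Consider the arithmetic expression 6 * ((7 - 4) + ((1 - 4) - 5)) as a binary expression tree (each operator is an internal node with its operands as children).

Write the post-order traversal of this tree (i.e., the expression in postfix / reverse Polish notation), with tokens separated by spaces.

Post-order on an expression tree gives postfix notation: for each operator, emit left operand, right operand, then the operator.

6 7 4 - 1 4 - 5 - + *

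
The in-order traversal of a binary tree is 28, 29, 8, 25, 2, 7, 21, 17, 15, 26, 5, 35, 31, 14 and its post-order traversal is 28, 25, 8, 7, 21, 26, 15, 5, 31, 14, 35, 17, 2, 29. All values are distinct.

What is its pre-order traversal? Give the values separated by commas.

29, 28, 2, 8, 25, 17, 21, 7, 35, 5, 15, 26, 14, 31

The last element of post-order is the root; it splits in-order into left and right subtrees.
Root 29: left subtree has 1 node {28}, right has 12 {8, 25, 2, 7, 21, 17, 15, 26, 5, 35, 31, 14}.
  Root 2: left subtree has 2 nodes {8, 25}, right has 9 {7, 21, 17, 15, 26, 5, 35, 31, 14}.
    Root 8: left subtree has 0 nodes { }, right has 1 {25}.
    Root 17: left subtree has 2 nodes {7, 21}, right has 6 {15, 26, 5, 35, 31, 14}.
      Root 21: left subtree has 1 node {7}, right has 0 { }.
      Root 35: left subtree has 3 nodes {15, 26, 5}, right has 2 {31, 14}.
        Root 5: left subtree has 2 nodes {15, 26}, right has 0 { }.
          Root 15: left subtree has 0 nodes { }, right has 1 {26}.
        Root 14: left subtree has 1 node {31}, right has 0 { }.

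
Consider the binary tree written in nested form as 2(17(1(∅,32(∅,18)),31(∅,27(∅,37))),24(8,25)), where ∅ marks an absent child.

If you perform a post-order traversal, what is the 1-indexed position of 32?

Post-order visits the left subtree, then the right subtree, then the node.
At 2: go left to 17.
  At 17: go left to 1.
    At 1: no left child.
    At 1: go right to 32.
      At 32: no left child.
      At 32: go right to 18.
        18 is a leaf — visit 18.
      Visit 32.
    Visit 1.
  At 17: go right to 31.
    At 31: no left child.
    At 31: go right to 27.
      At 27: no left child.
      At 27: go right to 37.
        37 is a leaf — visit 37.
      Visit 27.
    Visit 31.
  Visit 17.
At 2: go right to 24.
  At 24: go left to 8.
    8 is a leaf — visit 8.
  At 24: go right to 25.
    25 is a leaf — visit 25.
  Visit 24.
Visit 2.
Full post-order sequence: 18, 32, 1, 37, 27, 31, 17, 8, 25, 24, 2.

2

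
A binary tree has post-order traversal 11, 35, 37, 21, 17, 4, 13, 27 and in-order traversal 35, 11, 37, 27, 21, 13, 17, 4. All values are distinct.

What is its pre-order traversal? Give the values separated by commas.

The last element of post-order is the root; it splits in-order into left and right subtrees.
Root 27: left subtree has 3 nodes {35, 11, 37}, right has 4 {21, 13, 17, 4}.
  Root 37: left subtree has 2 nodes {35, 11}, right has 0 { }.
    Root 35: left subtree has 0 nodes { }, right has 1 {11}.
  Root 13: left subtree has 1 node {21}, right has 2 {17, 4}.
    Root 4: left subtree has 1 node {17}, right has 0 { }.

27, 37, 35, 11, 13, 21, 4, 17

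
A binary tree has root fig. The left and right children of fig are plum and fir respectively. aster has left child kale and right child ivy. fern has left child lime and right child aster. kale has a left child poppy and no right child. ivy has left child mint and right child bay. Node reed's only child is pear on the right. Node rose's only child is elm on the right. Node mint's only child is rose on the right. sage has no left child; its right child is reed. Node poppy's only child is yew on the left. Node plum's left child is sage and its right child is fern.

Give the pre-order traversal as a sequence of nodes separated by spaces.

Pre-order visits the node, then its left subtree, then its right subtree.
Visit fig.
At fig: go left to plum.
  Visit plum.
  At plum: go left to sage.
    Visit sage.
    At sage: no left child.
    At sage: go right to reed.
      Visit reed.
      At reed: no left child.
      At reed: go right to pear.
        pear is a leaf — visit pear.
  At plum: go right to fern.
    Visit fern.
    At fern: go left to lime.
      lime is a leaf — visit lime.
    At fern: go right to aster.
      Visit aster.
      At aster: go left to kale.
        Visit kale.
        At kale: go left to poppy.
          Visit poppy.
          At poppy: go left to yew.
            yew is a leaf — visit yew.
          At poppy: no right child.
        At kale: no right child.
      At aster: go right to ivy.
        Visit ivy.
        At ivy: go left to mint.
          Visit mint.
          At mint: no left child.
          At mint: go right to rose.
            Visit rose.
            At rose: no left child.
            At rose: go right to elm.
              elm is a leaf — visit elm.
        At ivy: go right to bay.
          bay is a leaf — visit bay.
At fig: go right to fir.
  fir is a leaf — visit fir.

fig plum sage reed pear fern lime aster kale poppy yew ivy mint rose elm bay fir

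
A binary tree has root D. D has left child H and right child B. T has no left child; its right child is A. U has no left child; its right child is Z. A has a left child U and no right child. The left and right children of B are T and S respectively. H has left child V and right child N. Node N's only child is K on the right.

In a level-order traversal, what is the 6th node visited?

T

Level-order visits nodes level by level from the root, left to right within each level.
Level 0: D
Level 1: H, B
Level 2: V, N, T, S
Level 3: K, A
Level 4: U
Level 5: Z
Full level-order sequence: D, H, B, V, N, T, S, K, A, U, Z.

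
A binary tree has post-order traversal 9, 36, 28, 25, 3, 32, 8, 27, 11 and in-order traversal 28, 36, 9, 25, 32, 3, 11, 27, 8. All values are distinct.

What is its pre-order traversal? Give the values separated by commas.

The last element of post-order is the root; it splits in-order into left and right subtrees.
Root 11: left subtree has 6 nodes {28, 36, 9, 25, 32, 3}, right has 2 {27, 8}.
  Root 32: left subtree has 4 nodes {28, 36, 9, 25}, right has 1 {3}.
    Root 25: left subtree has 3 nodes {28, 36, 9}, right has 0 { }.
      Root 28: left subtree has 0 nodes { }, right has 2 {36, 9}.
        Root 36: left subtree has 0 nodes { }, right has 1 {9}.
  Root 27: left subtree has 0 nodes { }, right has 1 {8}.

11, 32, 25, 28, 36, 9, 3, 27, 8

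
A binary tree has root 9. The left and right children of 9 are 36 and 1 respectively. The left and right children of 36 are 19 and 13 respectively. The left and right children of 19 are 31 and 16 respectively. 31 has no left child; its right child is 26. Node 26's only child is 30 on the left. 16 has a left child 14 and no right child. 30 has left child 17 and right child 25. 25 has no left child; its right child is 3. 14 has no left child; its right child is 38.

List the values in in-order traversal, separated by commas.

31, 17, 30, 25, 3, 26, 19, 14, 38, 16, 36, 13, 9, 1

In-order visits the left subtree, then the node, then the right subtree.
At 9: go left to 36.
  At 36: go left to 19.
    At 19: go left to 31.
      At 31: no left child.
      Visit 31.
      At 31: go right to 26.
        At 26: go left to 30.
          At 30: go left to 17.
            17 is a leaf — visit 17.
          Visit 30.
          At 30: go right to 25.
            At 25: no left child.
            Visit 25.
            At 25: go right to 3.
              3 is a leaf — visit 3.
        Visit 26.
        At 26: no right child.
    Visit 19.
    At 19: go right to 16.
      At 16: go left to 14.
        At 14: no left child.
        Visit 14.
        At 14: go right to 38.
          38 is a leaf — visit 38.
      Visit 16.
      At 16: no right child.
  Visit 36.
  At 36: go right to 13.
    13 is a leaf — visit 13.
Visit 9.
At 9: go right to 1.
  1 is a leaf — visit 1.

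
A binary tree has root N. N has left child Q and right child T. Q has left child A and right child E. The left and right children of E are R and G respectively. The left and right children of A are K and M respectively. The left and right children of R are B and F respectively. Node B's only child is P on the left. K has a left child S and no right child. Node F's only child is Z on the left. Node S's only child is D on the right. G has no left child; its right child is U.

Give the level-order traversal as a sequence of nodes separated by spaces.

Level-order visits nodes level by level from the root, left to right within each level.
Level 0: N
Level 1: Q, T
Level 2: A, E
Level 3: K, M, R, G
Level 4: S, B, F, U
Level 5: D, P, Z

N Q T A E K M R G S B F U D P Z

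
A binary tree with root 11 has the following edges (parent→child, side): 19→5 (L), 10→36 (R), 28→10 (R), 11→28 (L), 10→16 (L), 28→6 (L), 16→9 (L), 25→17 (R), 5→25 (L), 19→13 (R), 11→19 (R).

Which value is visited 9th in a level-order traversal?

36

Level-order visits nodes level by level from the root, left to right within each level.
Level 0: 11
Level 1: 28, 19
Level 2: 6, 10, 5, 13
Level 3: 16, 36, 25
Level 4: 9, 17
Full level-order sequence: 11, 28, 19, 6, 10, 5, 13, 16, 36, 25, 9, 17.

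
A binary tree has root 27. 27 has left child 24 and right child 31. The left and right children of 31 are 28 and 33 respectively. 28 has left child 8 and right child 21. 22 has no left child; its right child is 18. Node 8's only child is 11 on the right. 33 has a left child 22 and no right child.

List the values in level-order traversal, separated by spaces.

27 24 31 28 33 8 21 22 11 18

Level-order visits nodes level by level from the root, left to right within each level.
Level 0: 27
Level 1: 24, 31
Level 2: 28, 33
Level 3: 8, 21, 22
Level 4: 11, 18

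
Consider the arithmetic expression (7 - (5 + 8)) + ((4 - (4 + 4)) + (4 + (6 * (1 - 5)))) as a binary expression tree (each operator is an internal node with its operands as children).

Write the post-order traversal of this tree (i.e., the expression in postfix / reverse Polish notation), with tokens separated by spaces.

7 5 8 + - 4 4 4 + - 4 6 1 5 - * + + +

Post-order on an expression tree gives postfix notation: for each operator, emit left operand, right operand, then the operator.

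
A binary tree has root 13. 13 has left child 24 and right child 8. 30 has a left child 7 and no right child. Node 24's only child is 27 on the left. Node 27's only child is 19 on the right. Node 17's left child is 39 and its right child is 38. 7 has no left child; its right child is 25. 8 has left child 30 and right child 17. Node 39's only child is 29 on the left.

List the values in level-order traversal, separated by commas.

13, 24, 8, 27, 30, 17, 19, 7, 39, 38, 25, 29

Level-order visits nodes level by level from the root, left to right within each level.
Level 0: 13
Level 1: 24, 8
Level 2: 27, 30, 17
Level 3: 19, 7, 39, 38
Level 4: 25, 29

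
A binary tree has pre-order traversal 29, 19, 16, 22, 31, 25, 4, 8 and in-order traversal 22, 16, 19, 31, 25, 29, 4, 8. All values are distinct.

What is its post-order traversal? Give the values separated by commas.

22, 16, 25, 31, 19, 8, 4, 29

The first element of pre-order is the root; it splits in-order into left and right subtrees.
Root 29: left subtree has 5 nodes {22, 16, 19, 31, 25}, right has 2 {4, 8}.
  Root 19: left subtree has 2 nodes {22, 16}, right has 2 {31, 25}.
    Root 16: left subtree has 1 node {22}, right has 0 { }.
    Root 31: left subtree has 0 nodes { }, right has 1 {25}.
  Root 4: left subtree has 0 nodes { }, right has 1 {8}.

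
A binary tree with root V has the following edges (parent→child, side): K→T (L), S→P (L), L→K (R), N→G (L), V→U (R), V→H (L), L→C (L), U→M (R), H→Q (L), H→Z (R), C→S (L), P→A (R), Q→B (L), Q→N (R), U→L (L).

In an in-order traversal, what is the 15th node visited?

In-order visits the left subtree, then the node, then the right subtree.
At V: go left to H.
  At H: go left to Q.
    At Q: go left to B.
      B is a leaf — visit B.
    Visit Q.
    At Q: go right to N.
      At N: go left to G.
        G is a leaf — visit G.
      Visit N.
      At N: no right child.
  Visit H.
  At H: go right to Z.
    Z is a leaf — visit Z.
Visit V.
At V: go right to U.
  At U: go left to L.
    At L: go left to C.
      At C: go left to S.
        At S: go left to P.
          At P: no left child.
          Visit P.
          At P: go right to A.
            A is a leaf — visit A.
        Visit S.
        At S: no right child.
      Visit C.
      At C: no right child.
    Visit L.
    At L: go right to K.
      At K: go left to T.
        T is a leaf — visit T.
      Visit K.
      At K: no right child.
  Visit U.
  At U: go right to M.
    M is a leaf — visit M.
Full in-order sequence: B, Q, G, N, H, Z, V, P, A, S, C, L, T, K, U, M.

U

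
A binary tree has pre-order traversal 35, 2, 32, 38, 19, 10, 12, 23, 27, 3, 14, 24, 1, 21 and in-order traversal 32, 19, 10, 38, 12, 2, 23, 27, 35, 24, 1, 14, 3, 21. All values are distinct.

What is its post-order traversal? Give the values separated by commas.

The first element of pre-order is the root; it splits in-order into left and right subtrees.
Root 35: left subtree has 8 nodes {32, 19, 10, 38, 12, 2, 23, 27}, right has 5 {24, 1, 14, 3, 21}.
  Root 2: left subtree has 5 nodes {32, 19, 10, 38, 12}, right has 2 {23, 27}.
    Root 32: left subtree has 0 nodes { }, right has 4 {19, 10, 38, 12}.
      Root 38: left subtree has 2 nodes {19, 10}, right has 1 {12}.
        Root 19: left subtree has 0 nodes { }, right has 1 {10}.
    Root 23: left subtree has 0 nodes { }, right has 1 {27}.
  Root 3: left subtree has 3 nodes {24, 1, 14}, right has 1 {21}.
    Root 14: left subtree has 2 nodes {24, 1}, right has 0 { }.
      Root 24: left subtree has 0 nodes { }, right has 1 {1}.

10, 19, 12, 38, 32, 27, 23, 2, 1, 24, 14, 21, 3, 35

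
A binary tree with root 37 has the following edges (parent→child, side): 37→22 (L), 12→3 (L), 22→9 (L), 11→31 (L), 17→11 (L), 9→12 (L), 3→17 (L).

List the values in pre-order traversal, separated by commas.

Pre-order visits the node, then its left subtree, then its right subtree.
Visit 37.
At 37: go left to 22.
  Visit 22.
  At 22: go left to 9.
    Visit 9.
    At 9: go left to 12.
      Visit 12.
      At 12: go left to 3.
        Visit 3.
        At 3: go left to 17.
          Visit 17.
          At 17: go left to 11.
            Visit 11.
            At 11: go left to 31.
              31 is a leaf — visit 31.
            At 11: no right child.
          At 17: no right child.
        At 3: no right child.
      At 12: no right child.
    At 9: no right child.
  At 22: no right child.
At 37: no right child.

37, 22, 9, 12, 3, 17, 11, 31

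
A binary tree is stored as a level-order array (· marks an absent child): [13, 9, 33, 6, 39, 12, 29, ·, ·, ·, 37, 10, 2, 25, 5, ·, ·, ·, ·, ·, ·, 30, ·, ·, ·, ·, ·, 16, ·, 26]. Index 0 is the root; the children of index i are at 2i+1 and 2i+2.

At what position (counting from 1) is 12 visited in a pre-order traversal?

Pre-order visits the node, then its left subtree, then its right subtree.
Visit 13.
At 13: go left to 9.
  Visit 9.
  At 9: go left to 6.
    6 is a leaf — visit 6.
  At 9: go right to 39.
    Visit 39.
    At 39: no left child.
    At 39: go right to 37.
      Visit 37.
      At 37: go left to 30.
        30 is a leaf — visit 30.
      At 37: no right child.
At 13: go right to 33.
  Visit 33.
  At 33: go left to 12.
    Visit 12.
    At 12: go left to 10.
      10 is a leaf — visit 10.
    At 12: go right to 2.
      2 is a leaf — visit 2.
  At 33: go right to 29.
    Visit 29.
    At 29: go left to 25.
      Visit 25.
      At 25: go left to 16.
        16 is a leaf — visit 16.
      At 25: no right child.
    At 29: go right to 5.
      Visit 5.
      At 5: go left to 26.
        26 is a leaf — visit 26.
      At 5: no right child.
Full pre-order sequence: 13, 9, 6, 39, 37, 30, 33, 12, 10, 2, 29, 25, 16, 5, 26.

8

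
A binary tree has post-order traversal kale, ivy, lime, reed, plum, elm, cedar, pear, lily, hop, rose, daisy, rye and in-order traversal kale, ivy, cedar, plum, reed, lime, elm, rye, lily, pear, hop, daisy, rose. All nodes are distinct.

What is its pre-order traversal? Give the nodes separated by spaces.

rye cedar ivy kale elm plum reed lime daisy hop lily pear rose

The last element of post-order is the root; it splits in-order into left and right subtrees.
Root rye: left subtree has 7 nodes {kale, ivy, cedar, plum, reed, lime, elm}, right has 5 {lily, pear, hop, daisy, rose}.
  Root cedar: left subtree has 2 nodes {kale, ivy}, right has 4 {plum, reed, lime, elm}.
    Root ivy: left subtree has 1 node {kale}, right has 0 { }.
    Root elm: left subtree has 3 nodes {plum, reed, lime}, right has 0 { }.
      Root plum: left subtree has 0 nodes { }, right has 2 {reed, lime}.
        Root reed: left subtree has 0 nodes { }, right has 1 {lime}.
  Root daisy: left subtree has 3 nodes {lily, pear, hop}, right has 1 {rose}.
    Root hop: left subtree has 2 nodes {lily, pear}, right has 0 { }.
      Root lily: left subtree has 0 nodes { }, right has 1 {pear}.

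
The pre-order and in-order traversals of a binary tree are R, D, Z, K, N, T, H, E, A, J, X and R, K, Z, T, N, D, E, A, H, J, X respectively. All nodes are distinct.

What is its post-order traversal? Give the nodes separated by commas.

K, T, N, Z, A, E, X, J, H, D, R

The first element of pre-order is the root; it splits in-order into left and right subtrees.
Root R: left subtree has 0 nodes { }, right has 10 {K, Z, T, N, D, E, A, H, J, X}.
  Root D: left subtree has 4 nodes {K, Z, T, N}, right has 5 {E, A, H, J, X}.
    Root Z: left subtree has 1 node {K}, right has 2 {T, N}.
      Root N: left subtree has 1 node {T}, right has 0 { }.
    Root H: left subtree has 2 nodes {E, A}, right has 2 {J, X}.
      Root E: left subtree has 0 nodes { }, right has 1 {A}.
      Root J: left subtree has 0 nodes { }, right has 1 {X}.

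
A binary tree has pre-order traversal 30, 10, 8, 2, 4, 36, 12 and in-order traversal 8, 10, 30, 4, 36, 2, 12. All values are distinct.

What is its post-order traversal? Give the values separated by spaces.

8 10 36 4 12 2 30

The first element of pre-order is the root; it splits in-order into left and right subtrees.
Root 30: left subtree has 2 nodes {8, 10}, right has 4 {4, 36, 2, 12}.
  Root 10: left subtree has 1 node {8}, right has 0 { }.
  Root 2: left subtree has 2 nodes {4, 36}, right has 1 {12}.
    Root 4: left subtree has 0 nodes { }, right has 1 {36}.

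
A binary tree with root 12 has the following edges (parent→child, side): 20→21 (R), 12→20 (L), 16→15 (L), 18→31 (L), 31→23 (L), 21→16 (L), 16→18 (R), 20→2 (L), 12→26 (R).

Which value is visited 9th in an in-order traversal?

In-order visits the left subtree, then the node, then the right subtree.
At 12: go left to 20.
  At 20: go left to 2.
    2 is a leaf — visit 2.
  Visit 20.
  At 20: go right to 21.
    At 21: go left to 16.
      At 16: go left to 15.
        15 is a leaf — visit 15.
      Visit 16.
      At 16: go right to 18.
        At 18: go left to 31.
          At 31: go left to 23.
            23 is a leaf — visit 23.
          Visit 31.
          At 31: no right child.
        Visit 18.
        At 18: no right child.
    Visit 21.
    At 21: no right child.
Visit 12.
At 12: go right to 26.
  26 is a leaf — visit 26.
Full in-order sequence: 2, 20, 15, 16, 23, 31, 18, 21, 12, 26.

12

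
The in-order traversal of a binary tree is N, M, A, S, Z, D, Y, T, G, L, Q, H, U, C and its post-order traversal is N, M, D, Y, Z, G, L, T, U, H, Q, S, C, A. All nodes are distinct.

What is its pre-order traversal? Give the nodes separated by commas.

A, M, N, C, S, Q, T, Z, Y, D, L, G, H, U

The last element of post-order is the root; it splits in-order into left and right subtrees.
Root A: left subtree has 2 nodes {N, M}, right has 11 {S, Z, D, Y, T, G, L, Q, H, U, C}.
  Root M: left subtree has 1 node {N}, right has 0 { }.
  Root C: left subtree has 10 nodes {S, Z, D, Y, T, G, L, Q, H, U}, right has 0 { }.
    Root S: left subtree has 0 nodes { }, right has 9 {Z, D, Y, T, G, L, Q, H, U}.
      Root Q: left subtree has 6 nodes {Z, D, Y, T, G, L}, right has 2 {H, U}.
        Root T: left subtree has 3 nodes {Z, D, Y}, right has 2 {G, L}.
          Root Z: left subtree has 0 nodes { }, right has 2 {D, Y}.
            Root Y: left subtree has 1 node {D}, right has 0 { }.
          Root L: left subtree has 1 node {G}, right has 0 { }.
        Root H: left subtree has 0 nodes { }, right has 1 {U}.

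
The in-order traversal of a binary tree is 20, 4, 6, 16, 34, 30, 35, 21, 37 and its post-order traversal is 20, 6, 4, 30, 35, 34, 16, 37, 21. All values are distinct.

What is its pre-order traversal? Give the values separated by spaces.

The last element of post-order is the root; it splits in-order into left and right subtrees.
Root 21: left subtree has 7 nodes {20, 4, 6, 16, 34, 30, 35}, right has 1 {37}.
  Root 16: left subtree has 3 nodes {20, 4, 6}, right has 3 {34, 30, 35}.
    Root 4: left subtree has 1 node {20}, right has 1 {6}.
    Root 34: left subtree has 0 nodes { }, right has 2 {30, 35}.
      Root 35: left subtree has 1 node {30}, right has 0 { }.

21 16 4 20 6 34 35 30 37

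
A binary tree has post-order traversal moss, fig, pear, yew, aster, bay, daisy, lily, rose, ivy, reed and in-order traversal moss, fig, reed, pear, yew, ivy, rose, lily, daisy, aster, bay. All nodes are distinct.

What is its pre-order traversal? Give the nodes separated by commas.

The last element of post-order is the root; it splits in-order into left and right subtrees.
Root reed: left subtree has 2 nodes {moss, fig}, right has 8 {pear, yew, ivy, rose, lily, daisy, aster, bay}.
  Root fig: left subtree has 1 node {moss}, right has 0 { }.
  Root ivy: left subtree has 2 nodes {pear, yew}, right has 5 {rose, lily, daisy, aster, bay}.
    Root yew: left subtree has 1 node {pear}, right has 0 { }.
    Root rose: left subtree has 0 nodes { }, right has 4 {lily, daisy, aster, bay}.
      Root lily: left subtree has 0 nodes { }, right has 3 {daisy, aster, bay}.
        Root daisy: left subtree has 0 nodes { }, right has 2 {aster, bay}.
          Root bay: left subtree has 1 node {aster}, right has 0 { }.

reed, fig, moss, ivy, yew, pear, rose, lily, daisy, bay, aster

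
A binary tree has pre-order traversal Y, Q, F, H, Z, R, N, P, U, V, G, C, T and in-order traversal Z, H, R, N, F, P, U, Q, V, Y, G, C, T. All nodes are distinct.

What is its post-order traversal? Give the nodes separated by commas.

The first element of pre-order is the root; it splits in-order into left and right subtrees.
Root Y: left subtree has 9 nodes {Z, H, R, N, F, P, U, Q, V}, right has 3 {G, C, T}.
  Root Q: left subtree has 7 nodes {Z, H, R, N, F, P, U}, right has 1 {V}.
    Root F: left subtree has 4 nodes {Z, H, R, N}, right has 2 {P, U}.
      Root H: left subtree has 1 node {Z}, right has 2 {R, N}.
        Root R: left subtree has 0 nodes { }, right has 1 {N}.
      Root P: left subtree has 0 nodes { }, right has 1 {U}.
  Root G: left subtree has 0 nodes { }, right has 2 {C, T}.
    Root C: left subtree has 0 nodes { }, right has 1 {T}.

Z, N, R, H, U, P, F, V, Q, T, C, G, Y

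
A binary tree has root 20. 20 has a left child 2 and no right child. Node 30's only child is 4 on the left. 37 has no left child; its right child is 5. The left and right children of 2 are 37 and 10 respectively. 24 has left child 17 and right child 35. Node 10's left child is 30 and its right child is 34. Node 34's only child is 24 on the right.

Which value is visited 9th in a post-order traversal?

Post-order visits the left subtree, then the right subtree, then the node.
At 20: go left to 2.
  At 2: go left to 37.
    At 37: no left child.
    At 37: go right to 5.
      5 is a leaf — visit 5.
    Visit 37.
  At 2: go right to 10.
    At 10: go left to 30.
      At 30: go left to 4.
        4 is a leaf — visit 4.
      At 30: no right child.
      Visit 30.
    At 10: go right to 34.
      At 34: no left child.
      At 34: go right to 24.
        At 24: go left to 17.
          17 is a leaf — visit 17.
        At 24: go right to 35.
          35 is a leaf — visit 35.
        Visit 24.
      Visit 34.
    Visit 10.
  Visit 2.
At 20: no right child.
Visit 20.
Full post-order sequence: 5, 37, 4, 30, 17, 35, 24, 34, 10, 2, 20.

10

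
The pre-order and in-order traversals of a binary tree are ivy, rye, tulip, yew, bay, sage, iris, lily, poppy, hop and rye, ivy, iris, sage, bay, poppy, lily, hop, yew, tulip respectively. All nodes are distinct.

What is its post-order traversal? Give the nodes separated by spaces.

The first element of pre-order is the root; it splits in-order into left and right subtrees.
Root ivy: left subtree has 1 node {rye}, right has 8 {iris, sage, bay, poppy, lily, hop, yew, tulip}.
  Root tulip: left subtree has 7 nodes {iris, sage, bay, poppy, lily, hop, yew}, right has 0 { }.
    Root yew: left subtree has 6 nodes {iris, sage, bay, poppy, lily, hop}, right has 0 { }.
      Root bay: left subtree has 2 nodes {iris, sage}, right has 3 {poppy, lily, hop}.
        Root sage: left subtree has 1 node {iris}, right has 0 { }.
        Root lily: left subtree has 1 node {poppy}, right has 1 {hop}.

rye iris sage poppy hop lily bay yew tulip ivy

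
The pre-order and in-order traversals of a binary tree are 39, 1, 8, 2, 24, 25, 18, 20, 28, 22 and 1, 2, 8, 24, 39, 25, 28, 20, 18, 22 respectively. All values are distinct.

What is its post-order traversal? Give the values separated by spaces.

The first element of pre-order is the root; it splits in-order into left and right subtrees.
Root 39: left subtree has 4 nodes {1, 2, 8, 24}, right has 5 {25, 28, 20, 18, 22}.
  Root 1: left subtree has 0 nodes { }, right has 3 {2, 8, 24}.
    Root 8: left subtree has 1 node {2}, right has 1 {24}.
  Root 25: left subtree has 0 nodes { }, right has 4 {28, 20, 18, 22}.
    Root 18: left subtree has 2 nodes {28, 20}, right has 1 {22}.
      Root 20: left subtree has 1 node {28}, right has 0 { }.

2 24 8 1 28 20 22 18 25 39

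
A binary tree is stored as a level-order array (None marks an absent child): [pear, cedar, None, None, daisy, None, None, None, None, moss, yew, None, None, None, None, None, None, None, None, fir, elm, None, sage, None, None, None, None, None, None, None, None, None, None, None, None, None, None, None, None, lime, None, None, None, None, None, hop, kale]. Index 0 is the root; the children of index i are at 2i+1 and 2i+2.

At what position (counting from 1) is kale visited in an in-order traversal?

10

In-order visits the left subtree, then the node, then the right subtree.
At pear: go left to cedar.
  At cedar: no left child.
  Visit cedar.
  At cedar: go right to daisy.
    At daisy: go left to moss.
      At moss: go left to fir.
        At fir: go left to lime.
          lime is a leaf — visit lime.
        Visit fir.
        At fir: no right child.
      Visit moss.
      At moss: go right to elm.
        elm is a leaf — visit elm.
    Visit daisy.
    At daisy: go right to yew.
      At yew: no left child.
      Visit yew.
      At yew: go right to sage.
        At sage: go left to hop.
          hop is a leaf — visit hop.
        Visit sage.
        At sage: go right to kale.
          kale is a leaf — visit kale.
Visit pear.
At pear: no right child.
Full in-order sequence: cedar, lime, fir, moss, elm, daisy, yew, hop, sage, kale, pear.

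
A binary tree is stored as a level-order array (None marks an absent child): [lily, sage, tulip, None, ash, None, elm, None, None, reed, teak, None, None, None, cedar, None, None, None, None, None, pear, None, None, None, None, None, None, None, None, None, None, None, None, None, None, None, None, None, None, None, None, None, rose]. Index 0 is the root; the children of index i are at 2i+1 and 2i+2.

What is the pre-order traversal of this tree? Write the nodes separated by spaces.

lily sage ash reed pear rose teak tulip elm cedar

Pre-order visits the node, then its left subtree, then its right subtree.
Visit lily.
At lily: go left to sage.
  Visit sage.
  At sage: no left child.
  At sage: go right to ash.
    Visit ash.
    At ash: go left to reed.
      Visit reed.
      At reed: no left child.
      At reed: go right to pear.
        Visit pear.
        At pear: no left child.
        At pear: go right to rose.
          rose is a leaf — visit rose.
    At ash: go right to teak.
      teak is a leaf — visit teak.
At lily: go right to tulip.
  Visit tulip.
  At tulip: no left child.
  At tulip: go right to elm.
    Visit elm.
    At elm: no left child.
    At elm: go right to cedar.
      cedar is a leaf — visit cedar.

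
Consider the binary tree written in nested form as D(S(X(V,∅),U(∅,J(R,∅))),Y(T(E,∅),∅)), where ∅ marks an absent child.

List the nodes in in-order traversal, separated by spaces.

V X S U R J D E T Y

In-order visits the left subtree, then the node, then the right subtree.
At D: go left to S.
  At S: go left to X.
    At X: go left to V.
      V is a leaf — visit V.
    Visit X.
    At X: no right child.
  Visit S.
  At S: go right to U.
    At U: no left child.
    Visit U.
    At U: go right to J.
      At J: go left to R.
        R is a leaf — visit R.
      Visit J.
      At J: no right child.
Visit D.
At D: go right to Y.
  At Y: go left to T.
    At T: go left to E.
      E is a leaf — visit E.
    Visit T.
    At T: no right child.
  Visit Y.
  At Y: no right child.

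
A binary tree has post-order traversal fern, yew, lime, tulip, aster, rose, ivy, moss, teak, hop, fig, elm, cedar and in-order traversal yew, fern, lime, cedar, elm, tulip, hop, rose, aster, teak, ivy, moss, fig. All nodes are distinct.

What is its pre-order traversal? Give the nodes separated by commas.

cedar, lime, yew, fern, elm, fig, hop, tulip, teak, rose, aster, moss, ivy

The last element of post-order is the root; it splits in-order into left and right subtrees.
Root cedar: left subtree has 3 nodes {yew, fern, lime}, right has 9 {elm, tulip, hop, rose, aster, teak, ivy, moss, fig}.
  Root lime: left subtree has 2 nodes {yew, fern}, right has 0 { }.
    Root yew: left subtree has 0 nodes { }, right has 1 {fern}.
  Root elm: left subtree has 0 nodes { }, right has 8 {tulip, hop, rose, aster, teak, ivy, moss, fig}.
    Root fig: left subtree has 7 nodes {tulip, hop, rose, aster, teak, ivy, moss}, right has 0 { }.
      Root hop: left subtree has 1 node {tulip}, right has 5 {rose, aster, teak, ivy, moss}.
        Root teak: left subtree has 2 nodes {rose, aster}, right has 2 {ivy, moss}.
          Root rose: left subtree has 0 nodes { }, right has 1 {aster}.
          Root moss: left subtree has 1 node {ivy}, right has 0 { }.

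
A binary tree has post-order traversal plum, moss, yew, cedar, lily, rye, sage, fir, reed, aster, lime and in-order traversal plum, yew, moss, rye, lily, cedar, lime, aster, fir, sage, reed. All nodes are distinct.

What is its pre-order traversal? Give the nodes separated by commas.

lime, rye, yew, plum, moss, lily, cedar, aster, reed, fir, sage

The last element of post-order is the root; it splits in-order into left and right subtrees.
Root lime: left subtree has 6 nodes {plum, yew, moss, rye, lily, cedar}, right has 4 {aster, fir, sage, reed}.
  Root rye: left subtree has 3 nodes {plum, yew, moss}, right has 2 {lily, cedar}.
    Root yew: left subtree has 1 node {plum}, right has 1 {moss}.
    Root lily: left subtree has 0 nodes { }, right has 1 {cedar}.
  Root aster: left subtree has 0 nodes { }, right has 3 {fir, sage, reed}.
    Root reed: left subtree has 2 nodes {fir, sage}, right has 0 { }.
      Root fir: left subtree has 0 nodes { }, right has 1 {sage}.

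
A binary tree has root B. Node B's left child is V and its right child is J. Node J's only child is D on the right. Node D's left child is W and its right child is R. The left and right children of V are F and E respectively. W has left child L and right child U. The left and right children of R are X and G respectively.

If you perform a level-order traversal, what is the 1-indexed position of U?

Level-order visits nodes level by level from the root, left to right within each level.
Level 0: B
Level 1: V, J
Level 2: F, E, D
Level 3: W, R
Level 4: L, U, X, G
Full level-order sequence: B, V, J, F, E, D, W, R, L, U, X, G.

10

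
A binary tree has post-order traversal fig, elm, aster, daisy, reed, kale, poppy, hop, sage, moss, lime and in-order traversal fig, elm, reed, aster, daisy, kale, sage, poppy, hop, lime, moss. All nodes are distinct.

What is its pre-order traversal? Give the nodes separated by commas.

lime, sage, kale, reed, elm, fig, daisy, aster, hop, poppy, moss

The last element of post-order is the root; it splits in-order into left and right subtrees.
Root lime: left subtree has 9 nodes {fig, elm, reed, aster, daisy, kale, sage, poppy, hop}, right has 1 {moss}.
  Root sage: left subtree has 6 nodes {fig, elm, reed, aster, daisy, kale}, right has 2 {poppy, hop}.
    Root kale: left subtree has 5 nodes {fig, elm, reed, aster, daisy}, right has 0 { }.
      Root reed: left subtree has 2 nodes {fig, elm}, right has 2 {aster, daisy}.
        Root elm: left subtree has 1 node {fig}, right has 0 { }.
        Root daisy: left subtree has 1 node {aster}, right has 0 { }.
    Root hop: left subtree has 1 node {poppy}, right has 0 { }.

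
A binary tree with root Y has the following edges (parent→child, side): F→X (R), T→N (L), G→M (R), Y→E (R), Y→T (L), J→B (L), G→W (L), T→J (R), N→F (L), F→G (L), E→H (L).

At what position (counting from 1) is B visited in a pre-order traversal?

10

Pre-order visits the node, then its left subtree, then its right subtree.
Visit Y.
At Y: go left to T.
  Visit T.
  At T: go left to N.
    Visit N.
    At N: go left to F.
      Visit F.
      At F: go left to G.
        Visit G.
        At G: go left to W.
          W is a leaf — visit W.
        At G: go right to M.
          M is a leaf — visit M.
      At F: go right to X.
        X is a leaf — visit X.
    At N: no right child.
  At T: go right to J.
    Visit J.
    At J: go left to B.
      B is a leaf — visit B.
    At J: no right child.
At Y: go right to E.
  Visit E.
  At E: go left to H.
    H is a leaf — visit H.
  At E: no right child.
Full pre-order sequence: Y, T, N, F, G, W, M, X, J, B, E, H.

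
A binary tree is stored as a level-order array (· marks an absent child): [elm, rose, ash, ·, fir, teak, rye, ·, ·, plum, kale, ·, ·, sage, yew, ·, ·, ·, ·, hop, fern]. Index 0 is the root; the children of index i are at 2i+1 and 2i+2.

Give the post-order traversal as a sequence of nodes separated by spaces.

hop fern plum kale fir rose teak sage yew rye ash elm

Post-order visits the left subtree, then the right subtree, then the node.
At elm: go left to rose.
  At rose: no left child.
  At rose: go right to fir.
    At fir: go left to plum.
      At plum: go left to hop.
        hop is a leaf — visit hop.
      At plum: go right to fern.
        fern is a leaf — visit fern.
      Visit plum.
    At fir: go right to kale.
      kale is a leaf — visit kale.
    Visit fir.
  Visit rose.
At elm: go right to ash.
  At ash: go left to teak.
    teak is a leaf — visit teak.
  At ash: go right to rye.
    At rye: go left to sage.
      sage is a leaf — visit sage.
    At rye: go right to yew.
      yew is a leaf — visit yew.
    Visit rye.
  Visit ash.
Visit elm.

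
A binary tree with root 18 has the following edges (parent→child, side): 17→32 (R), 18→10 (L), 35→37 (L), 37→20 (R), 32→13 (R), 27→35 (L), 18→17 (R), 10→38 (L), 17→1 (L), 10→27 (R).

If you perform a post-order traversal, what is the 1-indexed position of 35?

Post-order visits the left subtree, then the right subtree, then the node.
At 18: go left to 10.
  At 10: go left to 38.
    38 is a leaf — visit 38.
  At 10: go right to 27.
    At 27: go left to 35.
      At 35: go left to 37.
        At 37: no left child.
        At 37: go right to 20.
          20 is a leaf — visit 20.
        Visit 37.
      At 35: no right child.
      Visit 35.
    At 27: no right child.
    Visit 27.
  Visit 10.
At 18: go right to 17.
  At 17: go left to 1.
    1 is a leaf — visit 1.
  At 17: go right to 32.
    At 32: no left child.
    At 32: go right to 13.
      13 is a leaf — visit 13.
    Visit 32.
  Visit 17.
Visit 18.
Full post-order sequence: 38, 20, 37, 35, 27, 10, 1, 13, 32, 17, 18.

4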